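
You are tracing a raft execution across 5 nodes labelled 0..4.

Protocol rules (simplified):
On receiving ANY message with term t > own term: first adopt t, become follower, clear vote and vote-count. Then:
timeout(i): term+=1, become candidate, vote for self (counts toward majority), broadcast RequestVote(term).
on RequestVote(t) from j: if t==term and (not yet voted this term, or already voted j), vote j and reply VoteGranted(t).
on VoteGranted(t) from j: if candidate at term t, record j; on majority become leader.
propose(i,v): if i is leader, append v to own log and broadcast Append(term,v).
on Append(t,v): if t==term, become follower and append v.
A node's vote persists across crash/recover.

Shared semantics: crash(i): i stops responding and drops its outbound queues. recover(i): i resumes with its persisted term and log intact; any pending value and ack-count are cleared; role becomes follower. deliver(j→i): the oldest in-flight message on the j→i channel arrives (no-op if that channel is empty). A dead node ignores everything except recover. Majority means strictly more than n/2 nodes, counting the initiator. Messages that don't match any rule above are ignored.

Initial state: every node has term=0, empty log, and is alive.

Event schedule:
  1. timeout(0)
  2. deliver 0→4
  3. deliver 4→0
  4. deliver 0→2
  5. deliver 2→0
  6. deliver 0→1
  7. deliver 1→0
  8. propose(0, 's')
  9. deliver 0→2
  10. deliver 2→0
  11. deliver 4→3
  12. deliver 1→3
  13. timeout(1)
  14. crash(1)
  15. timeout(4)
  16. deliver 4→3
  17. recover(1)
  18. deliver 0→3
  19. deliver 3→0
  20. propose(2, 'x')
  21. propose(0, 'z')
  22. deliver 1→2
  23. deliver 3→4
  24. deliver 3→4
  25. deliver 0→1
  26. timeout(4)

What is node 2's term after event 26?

1

e1 timeout(0): 0[cand,t=1,-]
e2 deliver 0→4: 4[foll,t=1,-]
e3 deliver 4→0: ·
e4 deliver 0→2: 2[foll,t=1,-]
e5 deliver 2→0: 0[lead,t=1,-]
e6 deliver 0→1: 1[foll,t=1,-]
e7 deliver 1→0: ·
e8 propose(0,'s'): 0[lead,t=1,s]
e9 deliver 0→2: 2[foll,t=1,s]
e10 deliver 2→0: ·
e11 deliver 4→3: ·
e12 deliver 1→3: ·
e13 timeout(1): 1[cand,t=2,-]
e14 crash(1): 1[✗cand,t=2,-]
e15 timeout(4): 4[cand,t=2,-]
e16 deliver 4→3: 3[foll,t=2,-]
e17 recover(1): 1[foll,t=2,-]
e18 deliver 0→3: ·
e19 deliver 3→0: ·
e20 propose(2,'x'): ·
e21 propose(0,'z'): 0[lead,t=1,s,z]
e22 deliver 1→2: ·
e23 deliver 3→4: ·
e24 deliver 3→4: ·
e25 deliver 0→1: ·
e26 timeout(4): 4[cand,t=3,-]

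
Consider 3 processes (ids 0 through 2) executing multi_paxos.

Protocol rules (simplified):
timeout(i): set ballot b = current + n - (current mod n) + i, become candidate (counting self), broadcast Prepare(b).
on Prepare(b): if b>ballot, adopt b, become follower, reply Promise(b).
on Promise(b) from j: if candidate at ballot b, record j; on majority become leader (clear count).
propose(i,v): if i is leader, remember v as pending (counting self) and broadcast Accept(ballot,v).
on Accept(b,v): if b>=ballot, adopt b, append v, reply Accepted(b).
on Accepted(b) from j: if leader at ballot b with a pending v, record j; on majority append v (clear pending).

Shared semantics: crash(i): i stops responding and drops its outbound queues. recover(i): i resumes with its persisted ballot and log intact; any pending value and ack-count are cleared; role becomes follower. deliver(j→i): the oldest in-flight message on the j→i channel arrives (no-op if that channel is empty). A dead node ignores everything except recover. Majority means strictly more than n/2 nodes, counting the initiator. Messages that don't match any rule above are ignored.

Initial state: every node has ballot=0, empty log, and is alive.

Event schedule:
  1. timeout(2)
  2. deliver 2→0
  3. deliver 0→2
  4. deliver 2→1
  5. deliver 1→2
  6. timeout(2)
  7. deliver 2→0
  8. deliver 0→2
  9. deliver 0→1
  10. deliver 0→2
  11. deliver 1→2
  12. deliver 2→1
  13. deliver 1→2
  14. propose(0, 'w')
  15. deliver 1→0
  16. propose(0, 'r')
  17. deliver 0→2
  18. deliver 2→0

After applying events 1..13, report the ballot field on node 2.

8

1. timeout(2):  <2:cand b5 ->
2. deliver 2→0:  <0:foll b5 ->
3. deliver 0→2:  <2:lead b5 ->
4. deliver 2→1:  <1:foll b5 ->
5. deliver 1→2:  nop
6. timeout(2):  <2:cand b8 ->
7. deliver 2→0:  <0:foll b8 ->
8. deliver 0→2:  <2:lead b8 ->
9. deliver 0→1:  nop
10. deliver 0→2:  nop
11. deliver 1→2:  nop
12. deliver 2→1:  <1:foll b8 ->
13. deliver 1→2:  nop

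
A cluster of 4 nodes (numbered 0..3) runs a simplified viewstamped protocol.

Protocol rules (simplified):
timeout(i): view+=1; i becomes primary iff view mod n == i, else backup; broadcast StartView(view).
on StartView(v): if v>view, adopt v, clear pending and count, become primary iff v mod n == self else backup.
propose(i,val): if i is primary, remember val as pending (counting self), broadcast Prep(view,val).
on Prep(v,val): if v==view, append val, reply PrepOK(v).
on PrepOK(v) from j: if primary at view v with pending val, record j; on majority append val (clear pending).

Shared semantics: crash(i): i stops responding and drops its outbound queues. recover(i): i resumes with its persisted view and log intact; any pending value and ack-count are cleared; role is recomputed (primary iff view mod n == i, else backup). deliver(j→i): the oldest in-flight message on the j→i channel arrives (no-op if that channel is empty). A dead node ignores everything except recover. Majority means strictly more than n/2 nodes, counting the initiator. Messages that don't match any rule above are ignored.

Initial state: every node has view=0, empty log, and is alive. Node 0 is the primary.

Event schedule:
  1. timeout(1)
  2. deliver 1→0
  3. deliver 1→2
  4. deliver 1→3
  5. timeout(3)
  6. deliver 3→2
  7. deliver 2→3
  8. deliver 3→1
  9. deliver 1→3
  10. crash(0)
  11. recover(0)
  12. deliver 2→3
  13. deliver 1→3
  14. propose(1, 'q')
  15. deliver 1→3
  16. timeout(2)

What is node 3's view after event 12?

[1] timeout(1) → N1(prim v1 [-])
[2] deliver 1→0 → N0(back v1 [-])
[3] deliver 1→2 → N2(back v1 [-])
[4] deliver 1→3 → N3(back v1 [-])
[5] timeout(3) → N3(back v2 [-])
[6] deliver 3→2 → N2(prim v2 [-])
[7] deliver 2→3 → ∅
[8] deliver 3→1 → N1(back v2 [-])
[9] deliver 1→3 → ∅
[10] crash(0) → N0(✗back v1 [-])
[11] recover(0) → N0(back v1 [-])
[12] deliver 2→3 → ∅

2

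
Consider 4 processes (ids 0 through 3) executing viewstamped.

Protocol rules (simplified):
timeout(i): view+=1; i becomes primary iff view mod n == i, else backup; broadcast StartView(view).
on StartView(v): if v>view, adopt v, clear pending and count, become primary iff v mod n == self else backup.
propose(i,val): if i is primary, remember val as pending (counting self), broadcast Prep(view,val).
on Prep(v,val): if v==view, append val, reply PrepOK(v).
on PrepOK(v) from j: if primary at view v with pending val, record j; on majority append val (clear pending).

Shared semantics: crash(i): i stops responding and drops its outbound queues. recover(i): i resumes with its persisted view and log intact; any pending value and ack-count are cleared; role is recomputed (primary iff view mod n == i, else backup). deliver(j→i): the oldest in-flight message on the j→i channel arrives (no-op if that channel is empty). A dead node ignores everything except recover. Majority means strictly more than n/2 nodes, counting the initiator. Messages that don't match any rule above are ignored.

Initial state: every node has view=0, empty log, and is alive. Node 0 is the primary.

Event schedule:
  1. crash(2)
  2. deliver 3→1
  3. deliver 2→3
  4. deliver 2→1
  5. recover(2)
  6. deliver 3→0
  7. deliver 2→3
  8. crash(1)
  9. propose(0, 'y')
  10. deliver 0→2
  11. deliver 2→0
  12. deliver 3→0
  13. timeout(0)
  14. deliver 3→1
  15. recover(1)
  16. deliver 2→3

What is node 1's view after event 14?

0

e1 crash(2): 2[✗back,v=0,-]
e2 deliver 3→1: ·
e3 deliver 2→3: ·
e4 deliver 2→1: ·
e5 recover(2): 2[back,v=0,-]
e6 deliver 3→0: ·
e7 deliver 2→3: ·
e8 crash(1): 1[✗back,v=0,-]
e9 propose(0,'y'): ·
e10 deliver 0→2: 2[back,v=0,y]
e11 deliver 2→0: ·
e12 deliver 3→0: ·
e13 timeout(0): 0[back,v=1,-]
e14 deliver 3→1: ·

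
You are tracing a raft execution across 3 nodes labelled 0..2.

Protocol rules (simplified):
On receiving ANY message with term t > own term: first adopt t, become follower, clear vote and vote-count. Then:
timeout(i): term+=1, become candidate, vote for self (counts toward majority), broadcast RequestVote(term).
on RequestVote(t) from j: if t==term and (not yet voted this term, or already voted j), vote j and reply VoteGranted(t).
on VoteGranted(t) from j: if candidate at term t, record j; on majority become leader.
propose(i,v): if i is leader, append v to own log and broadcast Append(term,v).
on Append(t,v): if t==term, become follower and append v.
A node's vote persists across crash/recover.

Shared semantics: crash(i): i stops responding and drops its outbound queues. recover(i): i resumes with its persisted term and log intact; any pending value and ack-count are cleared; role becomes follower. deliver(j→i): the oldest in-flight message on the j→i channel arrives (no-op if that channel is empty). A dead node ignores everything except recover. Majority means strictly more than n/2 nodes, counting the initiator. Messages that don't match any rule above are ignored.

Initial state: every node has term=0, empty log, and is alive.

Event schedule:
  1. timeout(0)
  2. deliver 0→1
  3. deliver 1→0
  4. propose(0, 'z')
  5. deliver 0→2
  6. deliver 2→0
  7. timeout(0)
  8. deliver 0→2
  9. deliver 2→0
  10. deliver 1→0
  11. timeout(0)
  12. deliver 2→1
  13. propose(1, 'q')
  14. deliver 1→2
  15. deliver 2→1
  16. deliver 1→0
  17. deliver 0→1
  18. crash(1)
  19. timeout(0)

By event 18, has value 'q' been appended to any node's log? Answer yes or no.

no

[1] timeout(0) → N0(cand t1 [-])
[2] deliver 0→1 → N1(foll t1 [-])
[3] deliver 1→0 → N0(lead t1 [-])
[4] propose(0,'z') → N0(lead t1 [z])
[5] deliver 0→2 → N2(foll t1 [-])
[6] deliver 2→0 → ∅
[7] timeout(0) → N0(cand t2 [z])
[8] deliver 0→2 → N2(foll t1 [z])
[9] deliver 2→0 → ∅
[10] deliver 1→0 → ∅
[11] timeout(0) → N0(cand t3 [z])
[12] deliver 2→1 → ∅
[13] propose(1,'q') → ∅
[14] deliver 1→2 → ∅
[15] deliver 2→1 → ∅
[16] deliver 1→0 → ∅
[17] deliver 0→1 → N1(foll t1 [z])
[18] crash(1) → N1(✗foll t1 [z])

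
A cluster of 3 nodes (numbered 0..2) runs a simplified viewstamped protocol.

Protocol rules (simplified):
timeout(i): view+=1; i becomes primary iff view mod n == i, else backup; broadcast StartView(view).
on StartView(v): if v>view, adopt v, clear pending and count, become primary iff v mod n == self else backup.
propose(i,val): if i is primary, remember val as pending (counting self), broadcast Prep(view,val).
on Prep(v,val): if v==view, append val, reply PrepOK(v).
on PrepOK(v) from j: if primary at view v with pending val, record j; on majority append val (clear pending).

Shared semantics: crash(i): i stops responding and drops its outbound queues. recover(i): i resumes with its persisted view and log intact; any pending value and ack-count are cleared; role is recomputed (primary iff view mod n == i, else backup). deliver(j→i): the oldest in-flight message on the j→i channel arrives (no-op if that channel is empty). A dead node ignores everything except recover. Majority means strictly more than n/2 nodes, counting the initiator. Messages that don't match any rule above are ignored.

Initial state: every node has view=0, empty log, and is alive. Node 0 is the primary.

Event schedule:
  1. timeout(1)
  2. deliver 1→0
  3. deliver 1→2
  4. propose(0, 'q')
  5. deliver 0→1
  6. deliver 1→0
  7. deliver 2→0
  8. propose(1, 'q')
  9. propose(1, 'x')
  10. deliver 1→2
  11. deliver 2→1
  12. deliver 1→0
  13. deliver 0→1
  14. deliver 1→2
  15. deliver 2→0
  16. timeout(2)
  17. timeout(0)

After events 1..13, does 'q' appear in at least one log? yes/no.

yes

e1 timeout(1): 1[prim,v=1,-]
e2 deliver 1→0: 0[back,v=1,-]
e3 deliver 1→2: 2[back,v=1,-]
e4 propose(0,'q'): ·
e5 deliver 0→1: ·
e6 deliver 1→0: ·
e7 deliver 2→0: ·
e8 propose(1,'q'): ·
e9 propose(1,'x'): ·
e10 deliver 1→2: 2[back,v=1,q]
e11 deliver 2→1: 1[prim,v=1,x]
e12 deliver 1→0: 0[back,v=1,q]
e13 deliver 0→1: ·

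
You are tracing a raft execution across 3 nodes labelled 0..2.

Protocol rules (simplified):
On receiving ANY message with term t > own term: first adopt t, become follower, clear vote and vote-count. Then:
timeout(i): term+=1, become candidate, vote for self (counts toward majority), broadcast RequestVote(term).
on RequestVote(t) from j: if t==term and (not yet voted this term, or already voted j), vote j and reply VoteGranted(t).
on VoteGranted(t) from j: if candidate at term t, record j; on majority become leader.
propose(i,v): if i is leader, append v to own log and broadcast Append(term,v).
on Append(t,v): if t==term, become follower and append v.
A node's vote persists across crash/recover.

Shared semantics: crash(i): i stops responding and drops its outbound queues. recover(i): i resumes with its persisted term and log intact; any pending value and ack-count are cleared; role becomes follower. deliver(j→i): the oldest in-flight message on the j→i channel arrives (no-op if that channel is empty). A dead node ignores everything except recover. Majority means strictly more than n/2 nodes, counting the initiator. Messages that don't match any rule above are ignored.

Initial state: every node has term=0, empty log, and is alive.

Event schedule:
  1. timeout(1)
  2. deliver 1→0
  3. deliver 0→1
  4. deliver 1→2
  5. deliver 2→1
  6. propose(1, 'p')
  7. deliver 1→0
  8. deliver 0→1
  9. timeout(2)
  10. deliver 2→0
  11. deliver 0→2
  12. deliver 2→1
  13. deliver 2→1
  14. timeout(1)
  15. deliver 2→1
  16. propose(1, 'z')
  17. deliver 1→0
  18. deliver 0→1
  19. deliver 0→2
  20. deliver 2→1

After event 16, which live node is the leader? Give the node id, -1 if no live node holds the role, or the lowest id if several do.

2

1. timeout(1):  <1:cand t1 ->
2. deliver 1→0:  <0:foll t1 ->
3. deliver 0→1:  <1:lead t1 ->
4. deliver 1→2:  <2:foll t1 ->
5. deliver 2→1:  nop
6. propose(1,'p'):  <1:lead t1 p>
7. deliver 1→0:  <0:foll t1 p>
8. deliver 0→1:  nop
9. timeout(2):  <2:cand t2 ->
10. deliver 2→0:  <0:foll t2 p>
11. deliver 0→2:  <2:lead t2 ->
12. deliver 2→1:  <1:foll t2 p>
13. deliver 2→1:  nop
14. timeout(1):  <1:cand t3 p>
15. deliver 2→1:  nop
16. propose(1,'z'):  nop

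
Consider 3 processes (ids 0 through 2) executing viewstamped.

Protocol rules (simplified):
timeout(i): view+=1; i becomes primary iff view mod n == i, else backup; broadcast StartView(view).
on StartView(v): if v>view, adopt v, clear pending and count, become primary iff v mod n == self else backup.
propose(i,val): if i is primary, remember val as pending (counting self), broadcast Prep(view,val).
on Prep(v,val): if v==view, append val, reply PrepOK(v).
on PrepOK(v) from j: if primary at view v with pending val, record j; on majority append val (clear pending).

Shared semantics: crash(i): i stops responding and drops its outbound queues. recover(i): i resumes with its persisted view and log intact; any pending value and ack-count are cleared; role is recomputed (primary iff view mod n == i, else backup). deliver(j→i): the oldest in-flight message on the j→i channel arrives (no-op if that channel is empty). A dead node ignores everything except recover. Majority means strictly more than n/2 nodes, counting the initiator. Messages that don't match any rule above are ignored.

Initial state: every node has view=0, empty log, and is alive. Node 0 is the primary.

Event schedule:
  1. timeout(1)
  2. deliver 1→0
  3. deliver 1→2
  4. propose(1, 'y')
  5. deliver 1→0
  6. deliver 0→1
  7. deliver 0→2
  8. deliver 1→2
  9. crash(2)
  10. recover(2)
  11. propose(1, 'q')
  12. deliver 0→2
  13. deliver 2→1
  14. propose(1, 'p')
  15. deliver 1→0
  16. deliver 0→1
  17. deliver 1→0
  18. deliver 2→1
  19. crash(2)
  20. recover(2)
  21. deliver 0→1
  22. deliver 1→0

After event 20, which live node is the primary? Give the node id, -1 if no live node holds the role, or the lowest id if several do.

step 1 timeout(1): 1={prim,v=1,log=-}
step 2 deliver 1→0: 0={back,v=1,log=-}
step 3 deliver 1→2: 2={back,v=1,log=-}
step 4 propose(1,'y'): —
step 5 deliver 1→0: 0={back,v=1,log=y}
step 6 deliver 0→1: 1={prim,v=1,log=y}
step 7 deliver 0→2: —
step 8 deliver 1→2: 2={back,v=1,log=y}
step 9 crash(2): 2={✗back,v=1,log=y}
step 10 recover(2): 2={back,v=1,log=y}
step 11 propose(1,'q'): —
step 12 deliver 0→2: —
step 13 deliver 2→1: —
step 14 propose(1,'p'): —
step 15 deliver 1→0: 0={back,v=1,log=y,q}
step 16 deliver 0→1: 1={prim,v=1,log=y,p}
step 17 deliver 1→0: 0={back,v=1,log=y,q,p}
step 18 deliver 2→1: —
step 19 crash(2): 2={✗back,v=1,log=y}
step 20 recover(2): 2={back,v=1,log=y}

1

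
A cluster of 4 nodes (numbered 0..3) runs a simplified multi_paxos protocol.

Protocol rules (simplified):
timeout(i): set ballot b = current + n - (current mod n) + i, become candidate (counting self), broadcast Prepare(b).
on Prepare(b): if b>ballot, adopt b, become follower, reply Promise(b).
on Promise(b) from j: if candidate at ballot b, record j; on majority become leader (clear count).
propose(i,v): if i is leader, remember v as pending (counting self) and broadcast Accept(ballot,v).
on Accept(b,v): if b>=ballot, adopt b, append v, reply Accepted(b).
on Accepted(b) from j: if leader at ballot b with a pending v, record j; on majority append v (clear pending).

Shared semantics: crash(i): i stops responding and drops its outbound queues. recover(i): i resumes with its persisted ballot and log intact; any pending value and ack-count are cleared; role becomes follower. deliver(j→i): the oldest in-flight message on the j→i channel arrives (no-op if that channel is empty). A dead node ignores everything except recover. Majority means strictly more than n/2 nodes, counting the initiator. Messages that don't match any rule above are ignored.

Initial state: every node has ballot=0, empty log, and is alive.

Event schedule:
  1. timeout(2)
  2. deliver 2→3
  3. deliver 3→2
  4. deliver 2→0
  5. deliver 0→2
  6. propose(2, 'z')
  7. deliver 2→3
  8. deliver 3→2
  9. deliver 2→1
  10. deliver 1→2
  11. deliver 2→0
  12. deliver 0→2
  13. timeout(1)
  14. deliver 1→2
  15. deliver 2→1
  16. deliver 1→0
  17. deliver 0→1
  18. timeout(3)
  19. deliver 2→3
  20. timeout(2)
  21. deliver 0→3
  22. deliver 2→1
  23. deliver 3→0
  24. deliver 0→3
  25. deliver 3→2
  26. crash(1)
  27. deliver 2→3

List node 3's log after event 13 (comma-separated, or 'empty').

after 1 — timeout(2): n2:cand/b6/[-]
after 2 — deliver 2→3: n3:foll/b6/[-]
after 3 — deliver 3→2: ·
after 4 — deliver 2→0: n0:foll/b6/[-]
after 5 — deliver 0→2: n2:lead/b6/[-]
after 6 — propose(2,'z'): ·
after 7 — deliver 2→3: n3:foll/b6/[z]
after 8 — deliver 3→2: ·
after 9 — deliver 2→1: n1:foll/b6/[-]
after 10 — deliver 1→2: ·
after 11 — deliver 2→0: n0:foll/b6/[z]
after 12 — deliver 0→2: n2:lead/b6/[z]
after 13 — timeout(1): n1:cand/b9/[-]

z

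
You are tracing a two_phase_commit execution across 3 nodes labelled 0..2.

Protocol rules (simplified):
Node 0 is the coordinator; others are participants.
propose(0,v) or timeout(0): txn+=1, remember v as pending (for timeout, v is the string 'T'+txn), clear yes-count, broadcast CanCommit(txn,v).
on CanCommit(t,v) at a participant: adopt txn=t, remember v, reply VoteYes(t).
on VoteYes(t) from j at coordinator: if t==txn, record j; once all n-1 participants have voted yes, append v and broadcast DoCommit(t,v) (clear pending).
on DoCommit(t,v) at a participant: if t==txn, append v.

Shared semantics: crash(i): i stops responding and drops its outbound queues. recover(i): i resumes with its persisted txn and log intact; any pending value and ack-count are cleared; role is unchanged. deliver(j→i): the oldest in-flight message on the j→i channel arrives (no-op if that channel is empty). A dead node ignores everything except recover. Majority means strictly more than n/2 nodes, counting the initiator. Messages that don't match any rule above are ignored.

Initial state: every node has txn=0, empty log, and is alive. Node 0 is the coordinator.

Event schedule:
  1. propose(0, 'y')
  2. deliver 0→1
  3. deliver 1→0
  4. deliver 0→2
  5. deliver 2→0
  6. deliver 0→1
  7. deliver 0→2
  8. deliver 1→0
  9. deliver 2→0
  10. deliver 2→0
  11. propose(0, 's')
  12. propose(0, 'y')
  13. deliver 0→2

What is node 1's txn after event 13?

1

[1] propose(0,'y') → N0(coor t1 [-])
[2] deliver 0→1 → N1(part t1 [-])
[3] deliver 1→0 → ∅
[4] deliver 0→2 → N2(part t1 [-])
[5] deliver 2→0 → N0(coor t1 [y])
[6] deliver 0→1 → N1(part t1 [y])
[7] deliver 0→2 → N2(part t1 [y])
[8] deliver 1→0 → ∅
[9] deliver 2→0 → ∅
[10] deliver 2→0 → ∅
[11] propose(0,'s') → N0(coor t2 [y])
[12] propose(0,'y') → N0(coor t3 [y])
[13] deliver 0→2 → N2(part t2 [y])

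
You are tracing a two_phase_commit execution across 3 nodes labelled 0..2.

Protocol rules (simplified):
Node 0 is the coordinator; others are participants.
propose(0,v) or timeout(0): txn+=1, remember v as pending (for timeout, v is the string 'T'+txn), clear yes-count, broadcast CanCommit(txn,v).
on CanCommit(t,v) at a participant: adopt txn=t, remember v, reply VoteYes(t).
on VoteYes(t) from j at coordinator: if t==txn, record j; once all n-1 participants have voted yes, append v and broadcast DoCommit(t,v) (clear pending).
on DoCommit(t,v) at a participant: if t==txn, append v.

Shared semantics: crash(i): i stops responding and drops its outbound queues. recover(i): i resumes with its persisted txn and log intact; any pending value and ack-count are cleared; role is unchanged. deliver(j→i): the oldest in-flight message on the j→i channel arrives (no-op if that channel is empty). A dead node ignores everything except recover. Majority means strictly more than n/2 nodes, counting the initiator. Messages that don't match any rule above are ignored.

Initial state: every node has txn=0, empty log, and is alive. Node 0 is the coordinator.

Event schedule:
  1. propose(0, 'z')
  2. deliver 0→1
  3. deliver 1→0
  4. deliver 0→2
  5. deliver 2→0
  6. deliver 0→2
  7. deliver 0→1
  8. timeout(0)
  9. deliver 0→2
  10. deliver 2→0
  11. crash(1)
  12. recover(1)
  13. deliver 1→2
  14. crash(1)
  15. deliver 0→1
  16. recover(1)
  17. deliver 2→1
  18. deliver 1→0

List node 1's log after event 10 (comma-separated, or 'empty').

1. propose(0,'z'):  <0:coor t1 ->
2. deliver 0→1:  <1:part t1 ->
3. deliver 1→0:  nop
4. deliver 0→2:  <2:part t1 ->
5. deliver 2→0:  <0:coor t1 z>
6. deliver 0→2:  <2:part t1 z>
7. deliver 0→1:  <1:part t1 z>
8. timeout(0):  <0:coor t2 z>
9. deliver 0→2:  <2:part t2 z>
10. deliver 2→0:  nop

z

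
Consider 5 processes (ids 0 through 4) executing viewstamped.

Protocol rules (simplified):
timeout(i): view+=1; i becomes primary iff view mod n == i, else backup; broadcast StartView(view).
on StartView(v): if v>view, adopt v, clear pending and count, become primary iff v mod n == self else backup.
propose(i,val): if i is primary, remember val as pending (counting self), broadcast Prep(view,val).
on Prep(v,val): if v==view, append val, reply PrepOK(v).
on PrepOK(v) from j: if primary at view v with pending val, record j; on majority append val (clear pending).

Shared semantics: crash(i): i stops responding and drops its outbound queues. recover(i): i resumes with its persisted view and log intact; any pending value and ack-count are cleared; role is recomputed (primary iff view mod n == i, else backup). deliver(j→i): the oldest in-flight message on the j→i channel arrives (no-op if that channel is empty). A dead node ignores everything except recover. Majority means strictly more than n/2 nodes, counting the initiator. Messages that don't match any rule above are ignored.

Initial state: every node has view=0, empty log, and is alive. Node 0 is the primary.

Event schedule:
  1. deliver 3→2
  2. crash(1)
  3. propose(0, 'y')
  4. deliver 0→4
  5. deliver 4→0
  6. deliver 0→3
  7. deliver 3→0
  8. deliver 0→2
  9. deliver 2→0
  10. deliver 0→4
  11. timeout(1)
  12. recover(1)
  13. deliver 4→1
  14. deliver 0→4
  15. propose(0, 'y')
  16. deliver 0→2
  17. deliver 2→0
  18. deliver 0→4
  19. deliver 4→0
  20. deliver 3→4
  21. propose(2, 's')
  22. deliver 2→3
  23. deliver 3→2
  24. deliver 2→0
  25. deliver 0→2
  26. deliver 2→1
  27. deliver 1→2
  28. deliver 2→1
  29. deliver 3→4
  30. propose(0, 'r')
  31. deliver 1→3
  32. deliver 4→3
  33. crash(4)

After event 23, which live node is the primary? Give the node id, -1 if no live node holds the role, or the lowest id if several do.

0

step 1 deliver 3→2: —
step 2 crash(1): 1={✗back,v=0,log=-}
step 3 propose(0,'y'): —
step 4 deliver 0→4: 4={back,v=0,log=y}
step 5 deliver 4→0: —
step 6 deliver 0→3: 3={back,v=0,log=y}
step 7 deliver 3→0: 0={prim,v=0,log=y}
step 8 deliver 0→2: 2={back,v=0,log=y}
step 9 deliver 2→0: —
step 10 deliver 0→4: —
step 11 timeout(1): —
step 12 recover(1): 1={back,v=0,log=-}
step 13 deliver 4→1: —
step 14 deliver 0→4: —
step 15 propose(0,'y'): —
step 16 deliver 0→2: 2={back,v=0,log=y,y}
step 17 deliver 2→0: —
step 18 deliver 0→4: 4={back,v=0,log=y,y}
step 19 deliver 4→0: 0={prim,v=0,log=y,y}
step 20 deliver 3→4: —
step 21 propose(2,'s'): —
step 22 deliver 2→3: —
step 23 deliver 3→2: —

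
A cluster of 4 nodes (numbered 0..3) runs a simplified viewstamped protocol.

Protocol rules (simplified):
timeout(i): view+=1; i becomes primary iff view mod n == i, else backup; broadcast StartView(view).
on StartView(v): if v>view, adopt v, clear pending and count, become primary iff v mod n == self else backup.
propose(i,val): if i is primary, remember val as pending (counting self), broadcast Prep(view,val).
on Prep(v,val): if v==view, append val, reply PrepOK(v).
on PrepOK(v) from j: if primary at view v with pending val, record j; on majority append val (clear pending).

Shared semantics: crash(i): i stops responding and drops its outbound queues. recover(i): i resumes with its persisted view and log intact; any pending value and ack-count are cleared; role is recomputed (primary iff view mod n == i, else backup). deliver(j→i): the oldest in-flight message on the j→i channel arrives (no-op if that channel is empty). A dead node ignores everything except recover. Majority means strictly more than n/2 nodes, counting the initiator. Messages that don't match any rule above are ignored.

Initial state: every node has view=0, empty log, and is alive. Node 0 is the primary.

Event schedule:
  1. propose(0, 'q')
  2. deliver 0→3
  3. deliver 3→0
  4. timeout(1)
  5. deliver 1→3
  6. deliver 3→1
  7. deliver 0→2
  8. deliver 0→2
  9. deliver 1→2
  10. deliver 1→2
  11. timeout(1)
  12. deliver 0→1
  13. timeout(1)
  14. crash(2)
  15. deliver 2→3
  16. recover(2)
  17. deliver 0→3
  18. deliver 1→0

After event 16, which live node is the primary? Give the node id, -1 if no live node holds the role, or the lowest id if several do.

step 1 propose(0,'q'): —
step 2 deliver 0→3: 3={back,v=0,log=q}
step 3 deliver 3→0: —
step 4 timeout(1): 1={prim,v=1,log=-}
step 5 deliver 1→3: 3={back,v=1,log=q}
step 6 deliver 3→1: —
step 7 deliver 0→2: 2={back,v=0,log=q}
step 8 deliver 0→2: —
step 9 deliver 1→2: 2={back,v=1,log=q}
step 10 deliver 1→2: —
step 11 timeout(1): 1={back,v=2,log=-}
step 12 deliver 0→1: —
step 13 timeout(1): 1={back,v=3,log=-}
step 14 crash(2): 2={✗back,v=1,log=q}
step 15 deliver 2→3: —
step 16 recover(2): 2={back,v=1,log=q}

0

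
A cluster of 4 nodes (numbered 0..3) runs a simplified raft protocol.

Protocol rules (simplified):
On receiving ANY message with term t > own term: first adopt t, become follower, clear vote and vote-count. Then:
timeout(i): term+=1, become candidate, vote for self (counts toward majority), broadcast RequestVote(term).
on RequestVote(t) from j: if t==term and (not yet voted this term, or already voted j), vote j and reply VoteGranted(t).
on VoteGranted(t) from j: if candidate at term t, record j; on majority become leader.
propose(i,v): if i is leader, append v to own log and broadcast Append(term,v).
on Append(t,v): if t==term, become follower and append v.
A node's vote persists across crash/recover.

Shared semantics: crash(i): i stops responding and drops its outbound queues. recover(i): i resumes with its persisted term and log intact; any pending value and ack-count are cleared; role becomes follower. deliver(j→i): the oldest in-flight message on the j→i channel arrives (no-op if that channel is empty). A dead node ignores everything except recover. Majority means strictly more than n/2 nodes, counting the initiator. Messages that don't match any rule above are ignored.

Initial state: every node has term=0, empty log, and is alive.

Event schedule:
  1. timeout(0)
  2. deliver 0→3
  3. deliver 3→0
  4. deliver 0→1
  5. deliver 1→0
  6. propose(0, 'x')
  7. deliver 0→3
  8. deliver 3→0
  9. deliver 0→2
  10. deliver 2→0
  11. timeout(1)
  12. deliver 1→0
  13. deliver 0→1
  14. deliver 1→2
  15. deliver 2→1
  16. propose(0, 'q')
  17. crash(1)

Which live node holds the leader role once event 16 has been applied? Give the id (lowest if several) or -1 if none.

-1

step 1 timeout(0): 0={cand,t=1,log=-}
step 2 deliver 0→3: 3={foll,t=1,log=-}
step 3 deliver 3→0: —
step 4 deliver 0→1: 1={foll,t=1,log=-}
step 5 deliver 1→0: 0={lead,t=1,log=-}
step 6 propose(0,'x'): 0={lead,t=1,log=x}
step 7 deliver 0→3: 3={foll,t=1,log=x}
step 8 deliver 3→0: —
step 9 deliver 0→2: 2={foll,t=1,log=-}
step 10 deliver 2→0: —
step 11 timeout(1): 1={cand,t=2,log=-}
step 12 deliver 1→0: 0={foll,t=2,log=x}
step 13 deliver 0→1: —
step 14 deliver 1→2: 2={foll,t=2,log=-}
step 15 deliver 2→1: —
step 16 propose(0,'q'): —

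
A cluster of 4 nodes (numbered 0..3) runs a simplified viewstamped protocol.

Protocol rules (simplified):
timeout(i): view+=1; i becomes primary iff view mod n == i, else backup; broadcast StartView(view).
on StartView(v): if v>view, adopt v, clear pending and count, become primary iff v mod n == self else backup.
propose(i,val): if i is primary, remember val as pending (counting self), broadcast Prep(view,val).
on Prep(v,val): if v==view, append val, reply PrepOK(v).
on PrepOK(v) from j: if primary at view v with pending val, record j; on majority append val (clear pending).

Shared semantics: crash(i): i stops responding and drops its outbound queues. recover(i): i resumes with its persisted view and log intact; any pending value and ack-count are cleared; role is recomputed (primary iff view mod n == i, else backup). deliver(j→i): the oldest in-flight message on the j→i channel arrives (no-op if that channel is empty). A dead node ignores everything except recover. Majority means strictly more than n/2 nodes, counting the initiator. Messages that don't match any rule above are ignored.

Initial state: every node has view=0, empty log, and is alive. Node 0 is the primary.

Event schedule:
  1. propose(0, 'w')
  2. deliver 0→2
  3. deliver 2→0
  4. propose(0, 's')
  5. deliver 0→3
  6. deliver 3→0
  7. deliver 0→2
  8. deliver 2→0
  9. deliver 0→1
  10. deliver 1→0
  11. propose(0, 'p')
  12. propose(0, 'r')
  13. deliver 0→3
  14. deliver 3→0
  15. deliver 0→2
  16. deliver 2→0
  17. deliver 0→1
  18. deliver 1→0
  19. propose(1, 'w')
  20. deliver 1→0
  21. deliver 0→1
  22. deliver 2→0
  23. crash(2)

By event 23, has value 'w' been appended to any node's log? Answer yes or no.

[1] propose(0,'w') → ∅
[2] deliver 0→2 → N2(back v0 [w])
[3] deliver 2→0 → ∅
[4] propose(0,'s') → ∅
[5] deliver 0→3 → N3(back v0 [w])
[6] deliver 3→0 → ∅
[7] deliver 0→2 → N2(back v0 [w,s])
[8] deliver 2→0 → N0(prim v0 [s])
[9] deliver 0→1 → N1(back v0 [w])
[10] deliver 1→0 → ∅
[11] propose(0,'p') → ∅
[12] propose(0,'r') → ∅
[13] deliver 0→3 → N3(back v0 [w,s])
[14] deliver 3→0 → ∅
[15] deliver 0→2 → N2(back v0 [w,s,p])
[16] deliver 2→0 → N0(prim v0 [s,r])
[17] deliver 0→1 → N1(back v0 [w,s])
[18] deliver 1→0 → ∅
[19] propose(1,'w') → ∅
[20] deliver 1→0 → ∅
[21] deliver 0→1 → N1(back v0 [w,s,p])
[22] deliver 2→0 → ∅
[23] crash(2) → N2(✗back v0 [w,s,p])

yes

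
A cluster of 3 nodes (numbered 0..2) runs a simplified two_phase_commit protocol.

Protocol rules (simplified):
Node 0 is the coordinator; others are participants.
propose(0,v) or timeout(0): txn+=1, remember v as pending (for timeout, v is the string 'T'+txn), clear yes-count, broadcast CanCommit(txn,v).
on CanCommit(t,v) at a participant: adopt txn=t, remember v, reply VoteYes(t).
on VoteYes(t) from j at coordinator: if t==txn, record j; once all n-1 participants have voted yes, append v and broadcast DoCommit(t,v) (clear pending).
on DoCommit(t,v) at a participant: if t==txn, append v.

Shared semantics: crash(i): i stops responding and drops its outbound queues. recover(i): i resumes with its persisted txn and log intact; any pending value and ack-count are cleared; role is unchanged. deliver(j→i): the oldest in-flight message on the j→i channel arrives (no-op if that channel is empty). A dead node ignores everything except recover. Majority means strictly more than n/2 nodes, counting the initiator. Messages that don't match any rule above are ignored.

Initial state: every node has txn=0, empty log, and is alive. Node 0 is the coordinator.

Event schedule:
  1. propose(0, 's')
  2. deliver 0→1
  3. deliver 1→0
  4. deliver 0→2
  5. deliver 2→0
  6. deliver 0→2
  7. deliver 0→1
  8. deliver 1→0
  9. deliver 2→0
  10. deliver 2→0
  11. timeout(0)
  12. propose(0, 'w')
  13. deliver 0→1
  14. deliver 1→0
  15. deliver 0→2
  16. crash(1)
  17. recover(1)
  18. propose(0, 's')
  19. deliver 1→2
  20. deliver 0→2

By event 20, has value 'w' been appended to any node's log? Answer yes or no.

after 1 — propose(0,'s'): n0:coor/t1/[-]
after 2 — deliver 0→1: n1:part/t1/[-]
after 3 — deliver 1→0: ·
after 4 — deliver 0→2: n2:part/t1/[-]
after 5 — deliver 2→0: n0:coor/t1/[s]
after 6 — deliver 0→2: n2:part/t1/[s]
after 7 — deliver 0→1: n1:part/t1/[s]
after 8 — deliver 1→0: ·
after 9 — deliver 2→0: ·
after 10 — deliver 2→0: ·
after 11 — timeout(0): n0:coor/t2/[s]
after 12 — propose(0,'w'): n0:coor/t3/[s]
after 13 — deliver 0→1: n1:part/t2/[s]
after 14 — deliver 1→0: ·
after 15 — deliver 0→2: n2:part/t2/[s]
after 16 — crash(1): n1:✗part/t2/[s]
after 17 — recover(1): n1:part/t2/[s]
after 18 — propose(0,'s'): n0:coor/t4/[s]
after 19 — deliver 1→2: ·
after 20 — deliver 0→2: n2:part/t3/[s]

no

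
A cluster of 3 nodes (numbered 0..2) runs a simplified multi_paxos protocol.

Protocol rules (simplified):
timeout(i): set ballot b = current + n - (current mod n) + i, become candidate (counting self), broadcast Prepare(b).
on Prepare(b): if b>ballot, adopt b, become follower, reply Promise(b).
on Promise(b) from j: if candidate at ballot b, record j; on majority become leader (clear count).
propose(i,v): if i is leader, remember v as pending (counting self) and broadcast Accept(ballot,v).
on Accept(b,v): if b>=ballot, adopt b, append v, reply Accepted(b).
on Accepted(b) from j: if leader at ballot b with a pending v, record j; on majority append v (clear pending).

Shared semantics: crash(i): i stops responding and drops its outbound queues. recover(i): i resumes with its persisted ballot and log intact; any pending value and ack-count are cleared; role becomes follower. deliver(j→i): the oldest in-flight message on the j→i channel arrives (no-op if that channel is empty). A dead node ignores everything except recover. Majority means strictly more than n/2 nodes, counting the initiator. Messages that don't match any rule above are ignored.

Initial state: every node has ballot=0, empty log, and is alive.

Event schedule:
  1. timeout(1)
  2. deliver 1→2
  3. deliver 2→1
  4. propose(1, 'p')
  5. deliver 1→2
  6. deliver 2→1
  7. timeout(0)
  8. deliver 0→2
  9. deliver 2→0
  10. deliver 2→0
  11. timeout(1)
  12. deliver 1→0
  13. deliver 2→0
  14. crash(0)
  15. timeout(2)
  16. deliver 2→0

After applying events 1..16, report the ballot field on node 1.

7

1. timeout(1):  <1:cand b4 ->
2. deliver 1→2:  <2:foll b4 ->
3. deliver 2→1:  <1:lead b4 ->
4. propose(1,'p'):  nop
5. deliver 1→2:  <2:foll b4 p>
6. deliver 2→1:  <1:lead b4 p>
7. timeout(0):  <0:cand b3 ->
8. deliver 0→2:  nop
9. deliver 2→0:  nop
10. deliver 2→0:  nop
11. timeout(1):  <1:cand b7 p>
12. deliver 1→0:  <0:foll b4 ->
13. deliver 2→0:  nop
14. crash(0):  <0:✗foll b4 ->
15. timeout(2):  <2:cand b8 p>
16. deliver 2→0:  nop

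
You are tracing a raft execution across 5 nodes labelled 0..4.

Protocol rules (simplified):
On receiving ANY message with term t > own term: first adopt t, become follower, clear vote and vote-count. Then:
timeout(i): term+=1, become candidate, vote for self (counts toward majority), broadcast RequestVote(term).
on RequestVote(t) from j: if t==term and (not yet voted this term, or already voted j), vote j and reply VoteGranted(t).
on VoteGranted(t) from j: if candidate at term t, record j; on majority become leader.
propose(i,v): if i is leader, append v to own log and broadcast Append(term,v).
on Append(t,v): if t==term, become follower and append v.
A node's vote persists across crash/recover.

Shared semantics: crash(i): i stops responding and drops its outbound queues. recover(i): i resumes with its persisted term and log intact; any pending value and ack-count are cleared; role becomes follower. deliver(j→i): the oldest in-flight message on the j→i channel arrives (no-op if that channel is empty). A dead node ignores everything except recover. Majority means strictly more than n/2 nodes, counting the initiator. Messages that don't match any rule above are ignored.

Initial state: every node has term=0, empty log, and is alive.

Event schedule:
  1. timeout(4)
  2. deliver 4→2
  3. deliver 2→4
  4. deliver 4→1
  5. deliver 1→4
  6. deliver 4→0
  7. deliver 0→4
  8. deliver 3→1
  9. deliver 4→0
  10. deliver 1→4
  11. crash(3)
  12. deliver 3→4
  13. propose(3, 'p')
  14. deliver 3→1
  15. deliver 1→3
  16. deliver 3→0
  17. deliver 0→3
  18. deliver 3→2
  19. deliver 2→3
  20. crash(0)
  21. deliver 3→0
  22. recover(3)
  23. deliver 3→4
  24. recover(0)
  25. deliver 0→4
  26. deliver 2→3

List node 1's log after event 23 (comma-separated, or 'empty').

[1] timeout(4) → N4(cand t1 [-])
[2] deliver 4→2 → N2(foll t1 [-])
[3] deliver 2→4 → ∅
[4] deliver 4→1 → N1(foll t1 [-])
[5] deliver 1→4 → N4(lead t1 [-])
[6] deliver 4→0 → N0(foll t1 [-])
[7] deliver 0→4 → ∅
[8] deliver 3→1 → ∅
[9] deliver 4→0 → ∅
[10] deliver 1→4 → ∅
[11] crash(3) → N3(✗foll t0 [-])
[12] deliver 3→4 → ∅
[13] propose(3,'p') → ∅
[14] deliver 3→1 → ∅
[15] deliver 1→3 → ∅
[16] deliver 3→0 → ∅
[17] deliver 0→3 → ∅
[18] deliver 3→2 → ∅
[19] deliver 2→3 → ∅
[20] crash(0) → N0(✗foll t1 [-])
[21] deliver 3→0 → ∅
[22] recover(3) → N3(foll t0 [-])
[23] deliver 3→4 → ∅

empty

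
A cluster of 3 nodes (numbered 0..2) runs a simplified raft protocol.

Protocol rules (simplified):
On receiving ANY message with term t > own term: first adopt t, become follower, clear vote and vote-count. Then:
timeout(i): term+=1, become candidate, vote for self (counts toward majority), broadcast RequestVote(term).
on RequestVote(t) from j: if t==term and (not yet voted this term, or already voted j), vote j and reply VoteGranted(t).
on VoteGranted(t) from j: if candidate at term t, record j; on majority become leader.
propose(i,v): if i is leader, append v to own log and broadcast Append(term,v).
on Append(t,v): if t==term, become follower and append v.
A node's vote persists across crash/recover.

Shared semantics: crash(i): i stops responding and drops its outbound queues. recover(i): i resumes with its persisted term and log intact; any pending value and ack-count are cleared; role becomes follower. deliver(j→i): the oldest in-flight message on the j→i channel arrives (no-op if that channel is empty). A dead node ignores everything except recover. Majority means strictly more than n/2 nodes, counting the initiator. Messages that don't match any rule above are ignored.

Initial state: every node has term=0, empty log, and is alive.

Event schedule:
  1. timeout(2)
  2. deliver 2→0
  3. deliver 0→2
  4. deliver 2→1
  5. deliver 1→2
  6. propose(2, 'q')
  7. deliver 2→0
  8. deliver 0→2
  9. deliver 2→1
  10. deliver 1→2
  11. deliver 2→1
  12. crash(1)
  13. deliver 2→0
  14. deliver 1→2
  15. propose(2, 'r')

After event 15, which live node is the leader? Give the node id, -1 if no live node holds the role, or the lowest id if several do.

2

[1] timeout(2) → N2(cand t1 [-])
[2] deliver 2→0 → N0(foll t1 [-])
[3] deliver 0→2 → N2(lead t1 [-])
[4] deliver 2→1 → N1(foll t1 [-])
[5] deliver 1→2 → ∅
[6] propose(2,'q') → N2(lead t1 [q])
[7] deliver 2→0 → N0(foll t1 [q])
[8] deliver 0→2 → ∅
[9] deliver 2→1 → N1(foll t1 [q])
[10] deliver 1→2 → ∅
[11] deliver 2→1 → ∅
[12] crash(1) → N1(✗foll t1 [q])
[13] deliver 2→0 → ∅
[14] deliver 1→2 → ∅
[15] propose(2,'r') → N2(lead t1 [q,r])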